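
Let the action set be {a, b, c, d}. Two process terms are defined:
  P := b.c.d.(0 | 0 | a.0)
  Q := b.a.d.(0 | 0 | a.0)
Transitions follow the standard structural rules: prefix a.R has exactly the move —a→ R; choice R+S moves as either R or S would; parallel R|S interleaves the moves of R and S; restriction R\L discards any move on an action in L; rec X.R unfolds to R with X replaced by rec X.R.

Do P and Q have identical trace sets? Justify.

P's transition system — 5 states:
  p0 = b.c.d.(0 | 0 | a.0) :: =b=> p1
  p1 = c.d.(0 | 0 | a.0) :: =c=> p2
  p2 = d.(0 | 0 | a.0) :: =d=> p3
  p3 = 0 | 0 | a.0 :: =a=> p4
  p4 = 0 | 0 | 0 :: ∅
Q's transition system — 5 states:
  q0 = b.a.d.(0 | 0 | a.0) :: =b=> q1
  q1 = a.d.(0 | 0 | a.0) :: =a=> q2
  q2 = d.(0 | 0 | a.0) :: =d=> q3
  q3 = 0 | 0 | a.0 :: =a=> q4
  q4 = 0 | 0 | 0 :: ∅
Executing bc from P (initial set {p0}):
  step 1 (b): {p1}
  step 2 (c): {p2}
  — P admits the full trace.
Executing bc from Q (initial set {q0}):
  step 1 (b): {q1}
  step 2 (c): ∅ (Q stuck)

trace-distinct — witness ⟨bc⟩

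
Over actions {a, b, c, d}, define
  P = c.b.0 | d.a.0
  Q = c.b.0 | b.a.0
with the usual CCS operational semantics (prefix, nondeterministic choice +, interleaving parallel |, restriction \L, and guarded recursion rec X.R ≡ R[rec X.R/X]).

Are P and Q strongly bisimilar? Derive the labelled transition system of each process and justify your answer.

LTS(P): 9 reachable states
  u0 = c.b.0 | d.a.0 has moves --c--▸ u1, --d--▸ u2
  u1 = b.0 | d.a.0 has moves --b--▸ u3, --d--▸ u4
  u2 = c.b.0 | a.0 has moves --a--▸ u5, --c--▸ u4
  u3 = 0 | d.a.0 has moves --d--▸ u6
  u4 = b.0 | a.0 has moves --a--▸ u7, --b--▸ u6
  u5 = c.b.0 | 0 has moves --c--▸ u7
  u6 = 0 | a.0 has moves --a--▸ u8
  u7 = b.0 | 0 has moves --b--▸ u8
  u8 = 0 | 0 has moves (no moves)
LTS(Q): 9 reachable states
  v0 = c.b.0 | b.a.0 has moves --b--▸ v1, --c--▸ v2
  v1 = c.b.0 | a.0 has moves --a--▸ v3, --c--▸ v4
  v2 = b.0 | b.a.0 has moves --b--▸ v4, --b--▸ v5
  v3 = c.b.0 | 0 has moves --c--▸ v6
  v4 = b.0 | a.0 has moves --a--▸ v6, --b--▸ v7
  v5 = 0 | b.a.0 has moves --b--▸ v7
  v6 = b.0 | 0 has moves --b--▸ v8
  v7 = 0 | a.0 has moves --a--▸ v8
  v8 = 0 | 0 has moves (no moves)
Coarsest stable partition (strong bisimilarity classes):
  B0 = {u0}
  B1 = {u1}
  B2 = {u3}
  B3 = {u6, v7}
  B4 = {u8, v8}
  B5 = {u4, v4}
  B6 = {u7, v6}
  B7 = {u2, v1}
  B8 = {u5, v3}
  B9 = {v0}
  B10 = {v2}
  B11 = {v5}
u0 ∈ B0, v0 ∈ B9 → different blocks

P ≁ Q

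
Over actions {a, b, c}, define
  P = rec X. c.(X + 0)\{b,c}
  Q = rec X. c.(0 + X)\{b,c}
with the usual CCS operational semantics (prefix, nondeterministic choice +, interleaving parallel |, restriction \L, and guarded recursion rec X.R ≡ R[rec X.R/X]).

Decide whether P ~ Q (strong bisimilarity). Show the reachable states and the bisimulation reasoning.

bisimilar

LTS(P): 2 reachable states
  u0 = rec X. c.(X + 0)\{b,c} ⊢ =c=> u1
  u1 = ((rec X. c.(X + 0)\{b,c}) + 0)\{b,c} ⊢ ∅
LTS(Q): 2 reachable states
  v0 = rec X. c.(0 + X)\{b,c} ⊢ =c=> v1
  v1 = (0 + (rec X. c.(0 + X)\{b,c}))\{b,c} ⊢ ∅
Coarsest stable partition (strong bisimilarity classes):
  B0 = {u0, v0}
  B1 = {u1, v1}
u0 ∈ B0, v0 ∈ B0 → same block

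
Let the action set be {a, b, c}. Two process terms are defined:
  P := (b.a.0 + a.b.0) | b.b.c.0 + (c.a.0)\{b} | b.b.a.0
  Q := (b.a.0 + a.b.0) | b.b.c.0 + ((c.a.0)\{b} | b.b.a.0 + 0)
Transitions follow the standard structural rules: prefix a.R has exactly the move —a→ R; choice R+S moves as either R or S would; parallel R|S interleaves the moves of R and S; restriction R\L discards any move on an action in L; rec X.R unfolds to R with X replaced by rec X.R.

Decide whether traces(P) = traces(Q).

YES

P's transition system — 27 states:
  s0 = (b.a.0 + a.b.0) | b.b.c.0 + (c.a.0)\{b} | b.b.a.0 has moves =a=> s1, =b=> s2, =b=> s3, =b=> s4, =c=> s5
  s1 = b.0 | b.b.c.0 has moves =b=> s6, =b=> s7
  s2 = (b.a.0 + a.b.0) | b.c.0 has moves =a=> s7, =b=> s8, =b=> s9
  s3 = (c.a.0)\{b} | b.a.0 has moves =b=> s10, =c=> s11
  s4 = a.0 | b.b.c.0 has moves =a=> s6, =b=> s9
  s5 = (a.0)\{b} | b.b.a.0 has moves =a=> s12, =b=> s11
  s6 = 0 | b.b.c.0 has moves =b=> s13
  s7 = b.0 | b.c.0 has moves =b=> s13, =b=> s14
  s8 = (b.a.0 + a.b.0) | c.0 has moves =a=> s14, =b=> s15, =c=> s16
  s9 = a.0 | b.c.0 has moves =a=> s13, =b=> s15
  s10 = (c.a.0)\{b} | a.0 has moves =a=> s17, =c=> s18
  s11 = (a.0)\{b} | b.a.0 has moves =a=> s19, =b=> s18
  s12 = 0\{b} | b.b.a.0 has moves =b=> s19
  s13 = 0 | b.c.0 has moves =b=> s20
  s14 = b.0 | c.0 has moves =b=> s20, =c=> s21
  s15 = a.0 | c.0 has moves =a=> s20, =c=> s22
  s16 = (b.a.0 + a.b.0) | 0 has moves =a=> s21, =b=> s22
  s17 = (c.a.0)\{b} | 0 has moves =c=> s23
  s18 = (a.0)\{b} | a.0 has moves =a=> s23, =a=> s24
  s19 = 0\{b} | b.a.0 has moves =b=> s24
  s20 = 0 | c.0 has moves =c=> s25
  s21 = b.0 | 0 has moves =b=> s25
  s22 = a.0 | 0 has moves =a=> s25
  s23 = (a.0)\{b} | 0 has moves =a=> s26
  s24 = 0\{b} | a.0 has moves =a=> s26
  s25 = 0 | 0 has moves stopped
  s26 = 0\{b} | 0 has moves stopped
Q's transition system — 27 states:
  t0 = (b.a.0 + a.b.0) | b.b.c.0 + ((c.a.0)\{b} | b.b.a.0 + 0) has moves =a=> t1, =b=> t2, =b=> t3, =b=> t4, =c=> t5
  t1 = b.0 | b.b.c.0 has moves =b=> t6, =b=> t7
  t2 = (b.a.0 + a.b.0) | b.c.0 has moves =a=> t7, =b=> t8, =b=> t9
  t3 = (c.a.0)\{b} | b.a.0 has moves =b=> t10, =c=> t11
  t4 = a.0 | b.b.c.0 has moves =a=> t6, =b=> t9
  t5 = (a.0)\{b} | b.b.a.0 has moves =a=> t12, =b=> t11
  t6 = 0 | b.b.c.0 has moves =b=> t13
  t7 = b.0 | b.c.0 has moves =b=> t13, =b=> t14
  t8 = (b.a.0 + a.b.0) | c.0 has moves =a=> t14, =b=> t15, =c=> t16
  t9 = a.0 | b.c.0 has moves =a=> t13, =b=> t15
  t10 = (c.a.0)\{b} | a.0 has moves =a=> t17, =c=> t18
  t11 = (a.0)\{b} | b.a.0 has moves =a=> t19, =b=> t18
  t12 = 0\{b} | b.b.a.0 has moves =b=> t19
  t13 = 0 | b.c.0 has moves =b=> t20
  t14 = b.0 | c.0 has moves =b=> t20, =c=> t21
  t15 = a.0 | c.0 has moves =a=> t20, =c=> t22
  t16 = (b.a.0 + a.b.0) | 0 has moves =a=> t21, =b=> t22
  t17 = (c.a.0)\{b} | 0 has moves =c=> t23
  t18 = (a.0)\{b} | a.0 has moves =a=> t23, =a=> t24
  t19 = 0\{b} | b.a.0 has moves =b=> t24
  t20 = 0 | c.0 has moves =c=> t25
  t21 = b.0 | 0 has moves =b=> t25
  t22 = a.0 | 0 has moves =a=> t25
  t23 = (a.0)\{b} | 0 has moves =a=> t26
  t24 = 0\{b} | a.0 has moves =a=> t26
  t25 = 0 | 0 has moves stopped
  t26 = 0\{b} | 0 has moves stopped
Coarsest stable partition (strong bisimilarity classes):
  B0 = {s0, t0}
  B1 = {s4, t4}
  B2 = {s6, t6}
  B3 = {s13, t13}
  B4 = {s20, t20}
  B5 = {s25, s26, t25, t26}
  B6 = {s9, t9}
  B7 = {s15, t15}
  B8 = {s22, s23, s24, t22, t23, t24}
  B9 = {s2, t2}
  B10 = {s8, t8}
  B11 = {s14, t14}
  B12 = {s21, t21}
  B13 = {s16, t16}
  B14 = {s7, t7}
  B15 = {s3, t3}
  B16 = {s11, t11}
  B17 = {s19, t19}
  B18 = {s18, t18}
  B19 = {s10, t10}
  B20 = {s17, t17}
  B21 = {s5, t5}
  B22 = {s12, t12}
  B23 = {s1, t1}
s0 ∈ B0, t0 ∈ B0 → same block
Bisimilar ⇒ trace-equivalent.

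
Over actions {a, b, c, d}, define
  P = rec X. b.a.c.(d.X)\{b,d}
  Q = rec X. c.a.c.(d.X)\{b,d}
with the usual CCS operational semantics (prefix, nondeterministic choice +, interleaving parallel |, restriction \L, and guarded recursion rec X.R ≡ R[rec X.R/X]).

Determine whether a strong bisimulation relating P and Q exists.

P ≁ Q

LTS(P): 4 reachable states
  s0 = rec X. b.a.c.(d.X)\{b,d} ⊢ —b→ s1
  s1 = a.c.(d.(rec X. b.a.c.(d.X)\{b,d}))\{b,d} ⊢ —a→ s2
  s2 = c.(d.(rec X. b.a.c.(d.X)\{b,d}))\{b,d} ⊢ —c→ s3
  s3 = (d.(rec X. b.a.c.(d.X)\{b,d}))\{b,d} ⊢ stopped
LTS(Q): 4 reachable states
  t0 = rec X. c.a.c.(d.X)\{b,d} ⊢ —c→ t1
  t1 = a.c.(d.(rec X. c.a.c.(d.X)\{b,d}))\{b,d} ⊢ —a→ t2
  t2 = c.(d.(rec X. c.a.c.(d.X)\{b,d}))\{b,d} ⊢ —c→ t3
  t3 = (d.(rec X. c.a.c.(d.X)\{b,d}))\{b,d} ⊢ stopped
Coarsest stable partition (strong bisimilarity classes):
  B0 = {s0}
  B1 = {s1, t1}
  B2 = {s2, t2}
  B3 = {s3, t3}
  B4 = {t0}
s0 ∈ B0, t0 ∈ B4 → different blocks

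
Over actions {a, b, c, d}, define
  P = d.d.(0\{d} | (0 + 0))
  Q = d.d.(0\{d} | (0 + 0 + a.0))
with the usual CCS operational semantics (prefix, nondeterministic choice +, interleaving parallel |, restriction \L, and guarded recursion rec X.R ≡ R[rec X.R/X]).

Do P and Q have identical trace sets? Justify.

LTS(P): 3 reachable states
  u0 = d.d.(0\{d} | (0 + 0)) → =d=> u1
  u1 = d.(0\{d} | (0 + 0)) → =d=> u2
  u2 = 0\{d} | (0 + 0) → ·
LTS(Q): 4 reachable states
  v0 = d.d.(0\{d} | (0 + 0 + a.0)) → =d=> v1
  v1 = d.(0\{d} | (0 + 0 + a.0)) → =d=> v2
  v2 = 0\{d} | (0 + 0 + a.0) → =a=> v3
  v3 = 0\{d} | 0 → ·
Executing dda from Q (initial set {v0}):
  after d @ step 1: {v1}
  after d @ step 2: {v2}
  after a @ step 3: {v3}
  ✓ Q
Executing dda from P (initial set {u0}):
  after d @ step 1: {u1}
  after d @ step 2: {u2}
  after a @ step 3: ∅  — P cannot continue

NO — witness ⟨dda⟩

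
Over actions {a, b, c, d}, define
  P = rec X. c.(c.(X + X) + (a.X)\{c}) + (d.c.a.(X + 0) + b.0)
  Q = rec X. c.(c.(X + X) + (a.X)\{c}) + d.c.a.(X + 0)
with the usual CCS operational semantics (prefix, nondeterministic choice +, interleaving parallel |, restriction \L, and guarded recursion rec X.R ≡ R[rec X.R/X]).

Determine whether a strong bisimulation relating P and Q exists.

Reachable graph of P (10 states):
  u0 = rec X. c.(c.(X + X) + (a.X)\{c}) + (d.c.a.(X + 0) + b.0) :: =b=> u1, =c=> u2, =d=> u3
  u1 = 0 :: ·
  u2 = c.((rec X. c.(c.(X + X) + (a.X)\{c}) + (d.c.a.(X + 0) + b.0)) + (rec X. c.(c.(X + X) + (a.X)\{c}) + (d.c.a.(X + 0) + b.0))) + (a.(rec X. c.(c.(X + X) + (a.X)\{c}) + (d.c.a.(X + 0) + b.0)))\{c} :: =a=> u4, =c=> u5
  u3 = c.a.((rec X. c.(c.(X + X) + (a.X)\{c}) + (d.c.a.(X + 0) + b.0)) + 0) :: =c=> u6
  u4 = (rec X. c.(c.(X + X) + (a.X)\{c}) + (d.c.a.(X + 0) + b.0))\{c} :: =b=> u7, =d=> u8
  u5 = (rec X. c.(c.(X + X) + (a.X)\{c}) + (d.c.a.(X + 0) + b.0)) + (rec X. c.(c.(X + X) + (a.X)\{c}) + (d.c.a.(X + 0) + b.0)) :: =b=> u1, =c=> u2, =d=> u3
  u6 = a.((rec X. c.(c.(X + X) + (a.X)\{c}) + (d.c.a.(X + 0) + b.0)) + 0) :: =a=> u9
  u7 = 0\{c} :: ·
  u8 = (c.a.((rec X. c.(c.(X + X) + (a.X)\{c}) + (d.c.a.(X + 0) + b.0)) + 0))\{c} :: ·
  u9 = (rec X. c.(c.(X + X) + (a.X)\{c}) + (d.c.a.(X + 0) + b.0)) + 0 :: =b=> u1, =c=> u2, =d=> u3
Reachable graph of Q (8 states):
  v0 = rec X. c.(c.(X + X) + (a.X)\{c}) + d.c.a.(X + 0) :: =c=> v1, =d=> v2
  v1 = c.((rec X. c.(c.(X + X) + (a.X)\{c}) + d.c.a.(X + 0)) + (rec X. c.(c.(X + X) + (a.X)\{c}) + d.c.a.(X + 0))) + (a.(rec X. c.(c.(X + X) + (a.X)\{c}) + d.c.a.(X + 0)))\{c} :: =a=> v3, =c=> v4
  v2 = c.a.((rec X. c.(c.(X + X) + (a.X)\{c}) + d.c.a.(X + 0)) + 0) :: =c=> v5
  v3 = (rec X. c.(c.(X + X) + (a.X)\{c}) + d.c.a.(X + 0))\{c} :: =d=> v6
  v4 = (rec X. c.(c.(X + X) + (a.X)\{c}) + d.c.a.(X + 0)) + (rec X. c.(c.(X + X) + (a.X)\{c}) + d.c.a.(X + 0)) :: =c=> v1, =d=> v2
  v5 = a.((rec X. c.(c.(X + X) + (a.X)\{c}) + d.c.a.(X + 0)) + 0) :: =a=> v7
  v6 = (c.a.((rec X. c.(c.(X + X) + (a.X)\{c}) + d.c.a.(X + 0)) + 0))\{c} :: ·
  v7 = (rec X. c.(c.(X + X) + (a.X)\{c}) + d.c.a.(X + 0)) + 0 :: =c=> v1, =d=> v2
Partition-refinement fixed point:
  B0 = {u0, u5, u9}
  B1 = {u2}
  B2 = {u3}
  B3 = {u6}
  B4 = {u1, u7, u8, v6}
  B5 = {u4}
  B6 = {v0, v4, v7}
  B7 = {v2}
  B8 = {v5}
  B9 = {v1}
  B10 = {v3}
u0 ∈ B0, v0 ∈ B6 → different blocks

P ≁ Q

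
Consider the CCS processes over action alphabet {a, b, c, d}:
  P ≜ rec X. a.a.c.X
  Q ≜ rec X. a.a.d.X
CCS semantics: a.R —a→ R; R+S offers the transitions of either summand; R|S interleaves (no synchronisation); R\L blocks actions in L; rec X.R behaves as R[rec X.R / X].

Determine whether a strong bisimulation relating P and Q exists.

not bisimilar

Reachable graph of P (3 states):
  u0 = rec X. a.a.c.X ⊢ =a=> u1
  u1 = a.c.(rec X. a.a.c.X) ⊢ =a=> u2
  u2 = c.(rec X. a.a.c.X) ⊢ =c=> u0
Reachable graph of Q (3 states):
  v0 = rec X. a.a.d.X ⊢ =a=> v1
  v1 = a.d.(rec X. a.a.d.X) ⊢ =a=> v2
  v2 = d.(rec X. a.a.d.X) ⊢ =d=> v0
Partition-refinement fixed point:
  B0 = {u0}
  B1 = {u1}
  B2 = {u2}
  B3 = {v0}
  B4 = {v1}
  B5 = {v2}
u0 ∈ B0, v0 ∈ B3 → different blocks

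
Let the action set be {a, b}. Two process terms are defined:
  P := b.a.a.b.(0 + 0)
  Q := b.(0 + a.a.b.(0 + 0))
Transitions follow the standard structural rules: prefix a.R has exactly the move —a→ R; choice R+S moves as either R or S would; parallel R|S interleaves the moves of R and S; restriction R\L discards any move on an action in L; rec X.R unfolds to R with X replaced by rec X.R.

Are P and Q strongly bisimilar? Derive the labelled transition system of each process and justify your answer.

LTS(P): 5 reachable states
  m0 = b.a.a.b.(0 + 0) :: --b--▸ m1
  m1 = a.a.b.(0 + 0) :: --a--▸ m2
  m2 = a.b.(0 + 0) :: --a--▸ m3
  m3 = b.(0 + 0) :: --b--▸ m4
  m4 = 0 + 0 :: (no moves)
LTS(Q): 5 reachable states
  n0 = b.(0 + a.a.b.(0 + 0)) :: --b--▸ n1
  n1 = 0 + a.a.b.(0 + 0) :: --a--▸ n2
  n2 = a.b.(0 + 0) :: --a--▸ n3
  n3 = b.(0 + 0) :: --b--▸ n4
  n4 = 0 + 0 :: (no moves)
Bisimilarity quotient blocks:
  B0 = {m0, n0}
  B1 = {m1, n1}
  B2 = {m2, n2}
  B3 = {m3, n3}
  B4 = {m4, n4}
m0 ∈ B0, n0 ∈ B0 → same block

YES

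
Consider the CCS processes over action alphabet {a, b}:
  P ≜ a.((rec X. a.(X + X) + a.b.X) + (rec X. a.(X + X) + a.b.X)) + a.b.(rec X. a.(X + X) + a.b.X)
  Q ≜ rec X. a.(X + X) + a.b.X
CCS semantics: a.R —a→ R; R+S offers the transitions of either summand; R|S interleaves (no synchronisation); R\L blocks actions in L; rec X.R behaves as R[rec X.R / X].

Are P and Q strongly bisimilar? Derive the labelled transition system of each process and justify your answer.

Reachable graph of P (4 states):
  u0 = a.((rec X. a.(X + X) + a.b.X) + (rec X. a.(X + X) + a.b.X)) + a.b.(rec X. a.(X + X) + a.b.X) :: --a--▸ u1, --a--▸ u2
  u1 = (rec X. a.(X + X) + a.b.X) + (rec X. a.(X + X) + a.b.X) :: --a--▸ u1, --a--▸ u2
  u2 = b.(rec X. a.(X + X) + a.b.X) :: --b--▸ u3
  u3 = rec X. a.(X + X) + a.b.X :: --a--▸ u1, --a--▸ u2
Reachable graph of Q (3 states):
  v0 = rec X. a.(X + X) + a.b.X :: --a--▸ v1, --a--▸ v2
  v1 = (rec X. a.(X + X) + a.b.X) + (rec X. a.(X + X) + a.b.X) :: --a--▸ v1, --a--▸ v2
  v2 = b.(rec X. a.(X + X) + a.b.X) :: --b--▸ v0
Coarsest stable partition (strong bisimilarity classes):
  B0 = {u0, u1, u3, v0, v1}
  B1 = {u2, v2}
u0 ∈ B0, v0 ∈ B0 → same block

YES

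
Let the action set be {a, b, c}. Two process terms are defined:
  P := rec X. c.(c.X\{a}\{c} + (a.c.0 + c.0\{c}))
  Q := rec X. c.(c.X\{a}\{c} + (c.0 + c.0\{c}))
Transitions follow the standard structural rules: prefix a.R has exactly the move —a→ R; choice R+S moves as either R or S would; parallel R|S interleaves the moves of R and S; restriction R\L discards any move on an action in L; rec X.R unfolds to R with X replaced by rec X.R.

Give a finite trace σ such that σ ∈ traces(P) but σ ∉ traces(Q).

P's transition system — 6 states:
  p0 = rec X. c.(c.X\{a}\{c} + (a.c.0 + c.0\{c})) has moves ··c··> p1
  p1 = c.(rec X. c.(c.X\{a}\{c} + (a.c.0 + c.0\{c})))\{a}\{c} + (a.c.0 + c.0\{c}) has moves ··a··> p2, ··c··> p3, ··c··> p4
  p2 = c.0 has moves ··c··> p5
  p3 = (rec X. c.(c.X\{a}\{c} + (a.c.0 + c.0\{c})))\{a}\{c} has moves ·
  p4 = 0\{c} has moves ·
  p5 = 0 has moves ·
Q's transition system — 5 states:
  q0 = rec X. c.(c.X\{a}\{c} + (c.0 + c.0\{c})) has moves ··c··> q1
  q1 = c.(rec X. c.(c.X\{a}\{c} + (c.0 + c.0\{c})))\{a}\{c} + (c.0 + c.0\{c}) has moves ··c··> q2, ··c··> q3, ··c··> q4
  q2 = (rec X. c.(c.X\{a}\{c} + (c.0 + c.0\{c})))\{a}\{c} has moves ·
  q3 = 0 has moves ·
  q4 = 0\{c} has moves ·
Trace ⟨ca⟩ through P, begin at {p0}:
  [1] c ⇒ {p1}
  [2] a ⇒ {p2}
  ✓ P
Trace ⟨ca⟩ through Q, begin at {q0}:
  [1] c ⇒ {q1}
  [2] a ⇒ ∅ (Q stuck)

ca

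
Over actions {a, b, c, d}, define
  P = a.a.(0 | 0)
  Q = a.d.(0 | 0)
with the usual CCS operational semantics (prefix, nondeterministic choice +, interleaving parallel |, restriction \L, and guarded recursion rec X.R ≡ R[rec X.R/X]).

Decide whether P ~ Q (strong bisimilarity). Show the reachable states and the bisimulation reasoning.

NO

LTS(P): 3 reachable states
  m0 = a.a.(0 | 0) ⊢ =a=> m1
  m1 = a.(0 | 0) ⊢ =a=> m2
  m2 = 0 | 0 ⊢ (no moves)
LTS(Q): 3 reachable states
  n0 = a.d.(0 | 0) ⊢ =a=> n1
  n1 = d.(0 | 0) ⊢ =d=> n2
  n2 = 0 | 0 ⊢ (no moves)
Coarsest stable partition (strong bisimilarity classes):
  B0 = {m0}
  B1 = {m1}
  B2 = {m2, n2}
  B3 = {n0}
  B4 = {n1}
m0 ∈ B0, n0 ∈ B3 → different blocks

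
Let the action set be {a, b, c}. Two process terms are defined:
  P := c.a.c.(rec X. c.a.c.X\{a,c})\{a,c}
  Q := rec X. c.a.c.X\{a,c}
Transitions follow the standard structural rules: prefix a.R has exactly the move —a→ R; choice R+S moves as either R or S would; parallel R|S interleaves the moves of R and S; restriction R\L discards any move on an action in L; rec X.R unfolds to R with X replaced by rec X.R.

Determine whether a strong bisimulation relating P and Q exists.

YES

LTS(P): 4 reachable states
  p0 = c.a.c.(rec X. c.a.c.X\{a,c})\{a,c} ⊢ -c-> p1
  p1 = a.c.(rec X. c.a.c.X\{a,c})\{a,c} ⊢ -a-> p2
  p2 = c.(rec X. c.a.c.X\{a,c})\{a,c} ⊢ -c-> p3
  p3 = (rec X. c.a.c.X\{a,c})\{a,c} ⊢ (no moves)
LTS(Q): 4 reachable states
  q0 = rec X. c.a.c.X\{a,c} ⊢ -c-> q1
  q1 = a.c.(rec X. c.a.c.X\{a,c})\{a,c} ⊢ -a-> q2
  q2 = c.(rec X. c.a.c.X\{a,c})\{a,c} ⊢ -c-> q3
  q3 = (rec X. c.a.c.X\{a,c})\{a,c} ⊢ (no moves)
Coarsest stable partition (strong bisimilarity classes):
  B0 = {p0, q0}
  B1 = {p1, q1}
  B2 = {p2, q2}
  B3 = {p3, q3}
p0 ∈ B0, q0 ∈ B0 → same block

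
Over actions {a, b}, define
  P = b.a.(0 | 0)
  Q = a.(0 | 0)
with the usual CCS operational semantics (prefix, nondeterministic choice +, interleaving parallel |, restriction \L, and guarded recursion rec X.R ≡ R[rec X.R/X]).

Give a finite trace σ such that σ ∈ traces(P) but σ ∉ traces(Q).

b

P's transition system — 3 states:
  m0 = b.a.(0 | 0) ⊢ ··b··> m1
  m1 = a.(0 | 0) ⊢ ··a··> m2
  m2 = 0 | 0 ⊢ ∅
Q's transition system — 2 states:
  n0 = a.(0 | 0) ⊢ ··a··> n1
  n1 = 0 | 0 ⊢ ∅
Run σ = ⟨b⟩ on P: start {m0}
  [1] b ⇒ {m1}
  ✓ P
Run σ = ⟨b⟩ on Q: start {n0}
  [1] b ⇒ ∅  — Q cannot continue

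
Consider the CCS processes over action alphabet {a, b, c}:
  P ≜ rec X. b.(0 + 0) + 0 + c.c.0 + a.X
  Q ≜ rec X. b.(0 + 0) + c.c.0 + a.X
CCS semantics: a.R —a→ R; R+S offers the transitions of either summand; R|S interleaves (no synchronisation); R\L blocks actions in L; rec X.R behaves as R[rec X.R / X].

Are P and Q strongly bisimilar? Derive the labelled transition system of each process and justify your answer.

Reachable graph of P (4 states):
  s0 = rec X. b.(0 + 0) + 0 + c.c.0 + a.X | ··a··> s0, ··b··> s1, ··c··> s2
  s1 = 0 + 0 | (no moves)
  s2 = c.0 | ··c··> s3
  s3 = 0 | (no moves)
Reachable graph of Q (4 states):
  t0 = rec X. b.(0 + 0) + c.c.0 + a.X | ··a··> t0, ··b··> t1, ··c··> t2
  t1 = 0 + 0 | (no moves)
  t2 = c.0 | ··c··> t3
  t3 = 0 | (no moves)
Coarsest stable partition (strong bisimilarity classes):
  B0 = {s0, t0}
  B1 = {s2, t2}
  B2 = {s1, s3, t1, t3}
s0 ∈ B0, t0 ∈ B0 → same block

P ~ Q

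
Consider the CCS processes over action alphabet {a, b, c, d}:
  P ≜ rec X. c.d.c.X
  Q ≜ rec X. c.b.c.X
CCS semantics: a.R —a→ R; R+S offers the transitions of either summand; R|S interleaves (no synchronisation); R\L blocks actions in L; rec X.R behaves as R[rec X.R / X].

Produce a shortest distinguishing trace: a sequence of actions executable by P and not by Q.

LTS(P): 3 reachable states
  u0 = rec X. c.d.c.X has moves -c-> u1
  u1 = d.c.(rec X. c.d.c.X) has moves -d-> u2
  u2 = c.(rec X. c.d.c.X) has moves -c-> u0
LTS(Q): 3 reachable states
  v0 = rec X. c.b.c.X has moves -c-> v1
  v1 = b.c.(rec X. c.b.c.X) has moves -b-> v2
  v2 = c.(rec X. c.b.c.X) has moves -c-> v0
Run σ = ⟨cd⟩ on P: start {u0}
  after c @ step 1: {u1}
  after d @ step 2: {u2}
  ✓ P
Run σ = ⟨cd⟩ on Q: start {v0}
  after c @ step 1: {v1}
  after d @ step 2: ∅  — Q cannot continue

cd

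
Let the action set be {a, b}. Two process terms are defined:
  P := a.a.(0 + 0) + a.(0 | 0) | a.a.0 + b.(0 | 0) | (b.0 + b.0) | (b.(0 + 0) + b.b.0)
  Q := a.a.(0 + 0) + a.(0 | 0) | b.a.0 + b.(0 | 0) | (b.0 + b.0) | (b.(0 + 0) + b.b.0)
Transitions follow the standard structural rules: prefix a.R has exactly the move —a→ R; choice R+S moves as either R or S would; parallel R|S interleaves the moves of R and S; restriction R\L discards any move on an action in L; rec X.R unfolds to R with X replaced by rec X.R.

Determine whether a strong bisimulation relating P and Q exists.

NO

P's transition system — 23 states:
  u0 = a.a.(0 + 0) + a.(0 | 0) | a.a.0 + b.(0 | 0) | (b.0 + b.0) | (b.(0 + 0) + b.b.0) has moves ··a··> u1, ··a··> u2, ··a··> u3, ··b··> u4, ··b··> u5, ··b··> u6, ··b··> u7
  u1 = 0 | 0 | a.a.0 has moves ··a··> u8
  u2 = a.(0 + 0) has moves ··a··> u9
  u3 = a.(0 | 0) | a.0 has moves ··a··> u10, ··a··> u8
  u4 = 0 | 0 | (b.0 + b.0) | (b.(0 + 0) + b.b.0) has moves ··b··> u11, ··b··> u12, ··b··> u13
  u5 = b.(0 | 0) | (b.0 + b.0) | (0 + 0) has moves ··b··> u11, ··b··> u14
  u6 = b.(0 | 0) | (b.0 + b.0) | b.0 has moves ··b··> u12, ··b··> u15, ··b··> u16
  u7 = b.(0 | 0) | 0 | (b.(0 + 0) + b.b.0) has moves ··b··> u13, ··b··> u14, ··b··> u16
  u8 = 0 | 0 | a.0 has moves ··a··> u17
  u9 = 0 + 0 has moves deadlocked
  u10 = a.(0 | 0) | 0 has moves ··a··> u17
  u11 = 0 | 0 | (b.0 + b.0) | (0 + 0) has moves ··b··> u18
  u12 = 0 | 0 | (b.0 + b.0) | b.0 has moves ··b··> u19, ··b··> u20
  u13 = 0 | 0 | 0 | (b.(0 + 0) + b.b.0) has moves ··b··> u18, ··b··> u20
  u14 = b.(0 | 0) | 0 | (0 + 0) has moves ··b··> u18
  u15 = b.(0 | 0) | (b.0 + b.0) | 0 has moves ··b··> u19, ··b··> u21
  u16 = b.(0 | 0) | 0 | b.0 has moves ··b··> u20, ··b··> u21
  u17 = 0 | 0 | 0 has moves deadlocked
  u18 = 0 | 0 | 0 | (0 + 0) has moves deadlocked
  u19 = 0 | 0 | (b.0 + b.0) | 0 has moves ··b··> u22
  u20 = 0 | 0 | 0 | b.0 has moves ··b··> u22
  u21 = b.(0 | 0) | 0 | 0 has moves ··b··> u22
  u22 = 0 | 0 | 0 | 0 has moves deadlocked
Q's transition system — 23 states:
  v0 = a.a.(0 + 0) + a.(0 | 0) | b.a.0 + b.(0 | 0) | (b.0 + b.0) | (b.(0 + 0) + b.b.0) has moves ··a··> v1, ··a··> v2, ··b··> v3, ··b··> v4, ··b··> v5, ··b··> v6, ··b··> v7
  v1 = 0 | 0 | b.a.0 has moves ··b··> v8
  v2 = a.(0 + 0) has moves ··a··> v9
  v3 = 0 | 0 | (b.0 + b.0) | (b.(0 + 0) + b.b.0) has moves ··b··> v10, ··b··> v11, ··b··> v12
  v4 = a.(0 | 0) | a.0 has moves ··a··> v13, ··a··> v8
  v5 = b.(0 | 0) | (b.0 + b.0) | (0 + 0) has moves ··b··> v10, ··b··> v14
  v6 = b.(0 | 0) | (b.0 + b.0) | b.0 has moves ··b··> v11, ··b··> v15, ··b··> v16
  v7 = b.(0 | 0) | 0 | (b.(0 + 0) + b.b.0) has moves ··b··> v12, ··b··> v14, ··b··> v16
  v8 = 0 | 0 | a.0 has moves ··a··> v17
  v9 = 0 + 0 has moves deadlocked
  v10 = 0 | 0 | (b.0 + b.0) | (0 + 0) has moves ··b··> v18
  v11 = 0 | 0 | (b.0 + b.0) | b.0 has moves ··b··> v19, ··b··> v20
  v12 = 0 | 0 | 0 | (b.(0 + 0) + b.b.0) has moves ··b··> v18, ··b··> v20
  v13 = a.(0 | 0) | 0 has moves ··a··> v17
  v14 = b.(0 | 0) | 0 | (0 + 0) has moves ··b··> v18
  v15 = b.(0 | 0) | (b.0 + b.0) | 0 has moves ··b··> v19, ··b··> v21
  v16 = b.(0 | 0) | 0 | b.0 has moves ··b··> v20, ··b··> v21
  v17 = 0 | 0 | 0 has moves deadlocked
  v18 = 0 | 0 | 0 | (0 + 0) has moves deadlocked
  v19 = 0 | 0 | (b.0 + b.0) | 0 has moves ··b··> v22
  v20 = 0 | 0 | 0 | b.0 has moves ··b··> v22
  v21 = b.(0 | 0) | 0 | 0 has moves ··b··> v22
  v22 = 0 | 0 | 0 | 0 has moves deadlocked
Partition-refinement fixed point:
  B0 = {u0}
  B1 = {u4, u7, v3, v7}
  B2 = {u13, v12}
  B3 = {u17, u18, u22, u9, v17, v18, v22, v9}
  B4 = {u11, u14, u19, u20, u21, v10, v14, v19, v20, v21}
  B5 = {u12, u15, u16, u5, v11, v15, v16, v5}
  B6 = {u10, u2, u8, v13, v2, v8}
  B7 = {u1, u3, v4}
  B8 = {u6, v6}
  B9 = {v0}
  B10 = {v1}
u0 ∈ B0, v0 ∈ B9 → different blocks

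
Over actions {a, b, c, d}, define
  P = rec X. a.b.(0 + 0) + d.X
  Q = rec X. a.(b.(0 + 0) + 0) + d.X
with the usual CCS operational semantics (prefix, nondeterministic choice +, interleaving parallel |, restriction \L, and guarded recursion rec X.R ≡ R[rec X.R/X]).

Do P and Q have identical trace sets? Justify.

P's transition system — 3 states:
  p0 = rec X. a.b.(0 + 0) + d.X → -a-> p1, -d-> p0
  p1 = b.(0 + 0) → -b-> p2
  p2 = 0 + 0 → (no moves)
Q's transition system — 3 states:
  q0 = rec X. a.(b.(0 + 0) + 0) + d.X → -a-> q1, -d-> q0
  q1 = b.(0 + 0) + 0 → -b-> q2
  q2 = 0 + 0 → (no moves)
Bisimilarity quotient blocks:
  B0 = {p0, q0}
  B1 = {p1, q1}
  B2 = {p2, q2}
p0 ∈ B0, q0 ∈ B0 → same block
Bisimilar ⇒ trace-equivalent.

YES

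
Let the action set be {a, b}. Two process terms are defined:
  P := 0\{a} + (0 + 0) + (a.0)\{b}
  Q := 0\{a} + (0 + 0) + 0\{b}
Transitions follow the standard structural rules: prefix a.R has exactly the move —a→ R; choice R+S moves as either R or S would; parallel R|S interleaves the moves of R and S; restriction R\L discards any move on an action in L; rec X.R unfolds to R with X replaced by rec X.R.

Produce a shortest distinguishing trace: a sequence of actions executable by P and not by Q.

Reachable graph of P (2 states):
  u0 = 0\{a} + (0 + 0) + (a.0)\{b} :: -a-> u1
  u1 = 0\{b} :: stopped
Reachable graph of Q (1 states):
  v0 = 0\{a} + (0 + 0) + 0\{b} :: stopped
Executing a from P (initial set {u0}):
  step 1 (a): {u1}
  P completes σ.
Executing a from Q (initial set {v0}):
  step 1 (a): ∅  — Q cannot continue

a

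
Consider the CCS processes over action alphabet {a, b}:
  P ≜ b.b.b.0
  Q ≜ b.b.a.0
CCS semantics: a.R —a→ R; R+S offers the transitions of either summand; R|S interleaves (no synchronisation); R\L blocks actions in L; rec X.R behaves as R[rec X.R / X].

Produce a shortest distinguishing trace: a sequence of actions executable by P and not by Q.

bbb

LTS(P): 4 reachable states
  p0 = b.b.b.0 ⊢ ··b··> p1
  p1 = b.b.0 ⊢ ··b··> p2
  p2 = b.0 ⊢ ··b··> p3
  p3 = 0 ⊢ ∅
LTS(Q): 4 reachable states
  q0 = b.b.a.0 ⊢ ··b··> q1
  q1 = b.a.0 ⊢ ··b··> q2
  q2 = a.0 ⊢ ··a··> q3
  q3 = 0 ⊢ ∅
Executing bbb from P (initial set {p0}):
  [1] b ⇒ {p1}
  [2] b ⇒ {p2}
  [3] b ⇒ {p3}
  ✓ P
Executing bbb from Q (initial set {q0}):
  [1] b ⇒ {q1}
  [2] b ⇒ {q2}
  [3] b ⇒ ∅  — Q cannot continue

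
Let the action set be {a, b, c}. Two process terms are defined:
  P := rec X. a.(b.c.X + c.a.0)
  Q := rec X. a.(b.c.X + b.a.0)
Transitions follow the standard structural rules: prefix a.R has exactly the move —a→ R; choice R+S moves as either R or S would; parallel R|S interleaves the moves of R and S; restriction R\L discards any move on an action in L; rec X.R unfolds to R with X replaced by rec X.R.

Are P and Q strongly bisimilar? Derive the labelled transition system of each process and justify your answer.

not bisimilar

Reachable graph of P (5 states):
  s0 = rec X. a.(b.c.X + c.a.0) :: ··a··> s1
  s1 = b.c.(rec X. a.(b.c.X + c.a.0)) + c.a.0 :: ··b··> s2, ··c··> s3
  s2 = c.(rec X. a.(b.c.X + c.a.0)) :: ··c··> s0
  s3 = a.0 :: ··a··> s4
  s4 = 0 :: deadlocked
Reachable graph of Q (5 states):
  t0 = rec X. a.(b.c.X + b.a.0) :: ··a··> t1
  t1 = b.c.(rec X. a.(b.c.X + b.a.0)) + b.a.0 :: ··b··> t2, ··b··> t3
  t2 = a.0 :: ··a··> t4
  t3 = c.(rec X. a.(b.c.X + b.a.0)) :: ··c··> t0
  t4 = 0 :: deadlocked
Bisimilarity quotient blocks:
  B0 = {s0}
  B1 = {s1}
  B2 = {s3, t2}
  B3 = {s4, t4}
  B4 = {s2}
  B5 = {t0}
  B6 = {t1}
  B7 = {t3}
s0 ∈ B0, t0 ∈ B5 → different blocks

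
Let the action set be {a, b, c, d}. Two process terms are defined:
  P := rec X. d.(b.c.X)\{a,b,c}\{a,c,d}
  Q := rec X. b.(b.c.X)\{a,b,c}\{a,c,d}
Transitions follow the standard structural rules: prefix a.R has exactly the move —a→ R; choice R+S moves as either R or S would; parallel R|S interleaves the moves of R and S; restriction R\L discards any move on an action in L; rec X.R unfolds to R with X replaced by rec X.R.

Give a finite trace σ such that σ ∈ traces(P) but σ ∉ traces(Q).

d

LTS(P): 2 reachable states
  m0 = rec X. d.(b.c.X)\{a,b,c}\{a,c,d} has moves ··d··> m1
  m1 = (b.c.(rec X. d.(b.c.X)\{a,b,c}\{a,c,d}))\{a,b,c}\{a,c,d} has moves ∅
LTS(Q): 2 reachable states
  n0 = rec X. b.(b.c.X)\{a,b,c}\{a,c,d} has moves ··b··> n1
  n1 = (b.c.(rec X. b.(b.c.X)\{a,b,c}\{a,c,d}))\{a,b,c}\{a,c,d} has moves ∅
Executing d from P (initial set {m0}):
  [1] d ⇒ {m1}
  P completes σ.
Executing d from Q (initial set {n0}):
  [1] d ⇒ ∅  — Q cannot continue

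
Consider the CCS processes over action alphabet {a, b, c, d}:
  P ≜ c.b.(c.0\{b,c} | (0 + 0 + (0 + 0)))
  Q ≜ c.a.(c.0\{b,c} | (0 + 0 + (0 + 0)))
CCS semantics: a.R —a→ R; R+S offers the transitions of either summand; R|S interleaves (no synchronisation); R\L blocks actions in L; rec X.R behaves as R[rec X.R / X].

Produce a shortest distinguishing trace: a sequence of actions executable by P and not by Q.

cb

LTS(P): 4 reachable states
  u0 = c.b.(c.0\{b,c} | (0 + 0 + (0 + 0))) ⊢ ··c··> u1
  u1 = b.(c.0\{b,c} | (0 + 0 + (0 + 0))) ⊢ ··b··> u2
  u2 = c.0\{b,c} | (0 + 0 + (0 + 0)) ⊢ ··c··> u3
  u3 = 0\{b,c} | (0 + 0 + (0 + 0)) ⊢ stopped
LTS(Q): 4 reachable states
  v0 = c.a.(c.0\{b,c} | (0 + 0 + (0 + 0))) ⊢ ··c··> v1
  v1 = a.(c.0\{b,c} | (0 + 0 + (0 + 0))) ⊢ ··a··> v2
  v2 = c.0\{b,c} | (0 + 0 + (0 + 0)) ⊢ ··c··> v3
  v3 = 0\{b,c} | (0 + 0 + (0 + 0)) ⊢ stopped
Executing cb from P (initial set {u0}):
  [1] c ⇒ {u1}
  [2] b ⇒ {u2}
  P completes σ.
Executing cb from Q (initial set {v0}):
  [1] c ⇒ {v1}
  [2] b ⇒ ∅ (Q stuck)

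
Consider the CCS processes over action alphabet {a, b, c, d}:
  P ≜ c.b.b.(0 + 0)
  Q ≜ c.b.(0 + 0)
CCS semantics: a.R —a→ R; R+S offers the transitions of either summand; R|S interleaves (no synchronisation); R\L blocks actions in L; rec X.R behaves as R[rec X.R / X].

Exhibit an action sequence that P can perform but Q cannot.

Reachable graph of P (4 states):
  s0 = c.b.b.(0 + 0) ⊢ --c--▸ s1
  s1 = b.b.(0 + 0) ⊢ --b--▸ s2
  s2 = b.(0 + 0) ⊢ --b--▸ s3
  s3 = 0 + 0 ⊢ stopped
Reachable graph of Q (3 states):
  t0 = c.b.(0 + 0) ⊢ --c--▸ t1
  t1 = b.(0 + 0) ⊢ --b--▸ t2
  t2 = 0 + 0 ⊢ stopped
Trace ⟨cbb⟩ through P, begin at {s0}:
  after c @ step 1: {s1}
  after b @ step 2: {s2}
  after b @ step 3: {s3}
  — P admits the full trace.
Trace ⟨cbb⟩ through Q, begin at {t0}:
  after c @ step 1: {t1}
  after b @ step 2: {t2}
  after b @ step 3: no successor for Q

cbb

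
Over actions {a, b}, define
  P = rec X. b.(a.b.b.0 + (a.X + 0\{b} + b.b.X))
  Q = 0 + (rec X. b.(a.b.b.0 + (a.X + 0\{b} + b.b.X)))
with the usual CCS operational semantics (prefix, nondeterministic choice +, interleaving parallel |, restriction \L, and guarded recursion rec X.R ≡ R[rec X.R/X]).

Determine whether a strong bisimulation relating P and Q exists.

Reachable graph of P (6 states):
  p0 = rec X. b.(a.b.b.0 + (a.X + 0\{b} + b.b.X)) → —b→ p1
  p1 = a.b.b.0 + (a.(rec X. b.(a.b.b.0 + (a.X + 0\{b} + b.b.X))) + 0\{b} + b.b.(rec X. b.(a.b.b.0 + (a.X + 0\{b} + b.b.X)))) → —a→ p0, —a→ p2, —b→ p3
  p2 = b.b.0 → —b→ p4
  p3 = b.(rec X. b.(a.b.b.0 + (a.X + 0\{b} + b.b.X))) → —b→ p0
  p4 = b.0 → —b→ p5
  p5 = 0 → stopped
Reachable graph of Q (7 states):
  q0 = 0 + (rec X. b.(a.b.b.0 + (a.X + 0\{b} + b.b.X))) → —b→ q1
  q1 = a.b.b.0 + (a.(rec X. b.(a.b.b.0 + (a.X + 0\{b} + b.b.X))) + 0\{b} + b.b.(rec X. b.(a.b.b.0 + (a.X + 0\{b} + b.b.X)))) → —a→ q2, —a→ q3, —b→ q4
  q2 = b.b.0 → —b→ q5
  q3 = rec X. b.(a.b.b.0 + (a.X + 0\{b} + b.b.X)) → —b→ q1
  q4 = b.(rec X. b.(a.b.b.0 + (a.X + 0\{b} + b.b.X))) → —b→ q3
  q5 = b.0 → —b→ q6
  q6 = 0 → stopped
Bisimilarity quotient blocks:
  B0 = {p0, q0, q3}
  B1 = {p1, q1}
  B2 = {p3, q4}
  B3 = {p2, q2}
  B4 = {p4, q5}
  B5 = {p5, q6}
p0 ∈ B0, q0 ∈ B0 → same block

YES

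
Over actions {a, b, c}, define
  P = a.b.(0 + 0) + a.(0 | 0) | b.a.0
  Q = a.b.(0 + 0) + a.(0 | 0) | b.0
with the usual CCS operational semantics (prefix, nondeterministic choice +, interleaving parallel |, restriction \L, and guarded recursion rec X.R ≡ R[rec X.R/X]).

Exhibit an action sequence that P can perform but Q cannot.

aba

Reachable graph of P (8 states):
  s0 = a.b.(0 + 0) + a.(0 | 0) | b.a.0 has moves --a--▸ s1, --a--▸ s2, --b--▸ s3
  s1 = 0 | 0 | b.a.0 has moves --b--▸ s4
  s2 = b.(0 + 0) has moves --b--▸ s5
  s3 = a.(0 | 0) | a.0 has moves --a--▸ s4, --a--▸ s6
  s4 = 0 | 0 | a.0 has moves --a--▸ s7
  s5 = 0 + 0 has moves ·
  s6 = a.(0 | 0) | 0 has moves --a--▸ s7
  s7 = 0 | 0 | 0 has moves ·
Reachable graph of Q (6 states):
  t0 = a.b.(0 + 0) + a.(0 | 0) | b.0 has moves --a--▸ t1, --a--▸ t2, --b--▸ t3
  t1 = 0 | 0 | b.0 has moves --b--▸ t4
  t2 = b.(0 + 0) has moves --b--▸ t5
  t3 = a.(0 | 0) | 0 has moves --a--▸ t4
  t4 = 0 | 0 | 0 has moves ·
  t5 = 0 + 0 has moves ·
Run σ = ⟨aba⟩ on P: start {s0}
  step 1 (a): {s1, s2}
  step 2 (b): {s4, s5}
  step 3 (a): {s7}
  ✓ P
Run σ = ⟨aba⟩ on Q: start {t0}
  step 1 (a): {t1, t2}
  step 2 (b): {t4, t5}
  step 3 (a): ∅  — Q cannot continue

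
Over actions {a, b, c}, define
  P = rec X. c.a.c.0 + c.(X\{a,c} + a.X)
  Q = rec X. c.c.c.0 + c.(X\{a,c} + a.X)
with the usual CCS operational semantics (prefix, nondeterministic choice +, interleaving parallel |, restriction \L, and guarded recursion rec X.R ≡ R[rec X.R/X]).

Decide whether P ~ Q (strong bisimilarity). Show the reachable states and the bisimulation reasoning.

not bisimilar

Reachable graph of P (5 states):
  u0 = rec X. c.a.c.0 + c.(X\{a,c} + a.X) | —c→ u1, —c→ u2
  u1 = (rec X. c.a.c.0 + c.(X\{a,c} + a.X))\{a,c} + a.(rec X. c.a.c.0 + c.(X\{a,c} + a.X)) | —a→ u0
  u2 = a.c.0 | —a→ u3
  u3 = c.0 | —c→ u4
  u4 = 0 | stopped
Reachable graph of Q (5 states):
  v0 = rec X. c.c.c.0 + c.(X\{a,c} + a.X) | —c→ v1, —c→ v2
  v1 = (rec X. c.c.c.0 + c.(X\{a,c} + a.X))\{a,c} + a.(rec X. c.c.c.0 + c.(X\{a,c} + a.X)) | —a→ v0
  v2 = c.c.0 | —c→ v3
  v3 = c.0 | —c→ v4
  v4 = 0 | stopped
Partition-refinement fixed point:
  B0 = {u0}
  B1 = {u2}
  B2 = {u3, v3}
  B3 = {u4, v4}
  B4 = {u1}
  B5 = {v0}
  B6 = {v2}
  B7 = {v1}
u0 ∈ B0, v0 ∈ B5 → different blocks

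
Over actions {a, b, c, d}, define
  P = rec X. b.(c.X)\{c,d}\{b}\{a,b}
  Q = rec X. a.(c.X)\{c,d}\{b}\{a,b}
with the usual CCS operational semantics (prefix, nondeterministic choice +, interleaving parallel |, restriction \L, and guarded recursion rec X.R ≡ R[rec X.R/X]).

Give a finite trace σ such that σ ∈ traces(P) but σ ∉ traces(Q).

b

P's transition system — 2 states:
  s0 = rec X. b.(c.X)\{c,d}\{b}\{a,b} ⊢ ··b··> s1
  s1 = (c.(rec X. b.(c.X)\{c,d}\{b}\{a,b}))\{c,d}\{b}\{a,b} ⊢ deadlocked
Q's transition system — 2 states:
  t0 = rec X. a.(c.X)\{c,d}\{b}\{a,b} ⊢ ··a··> t1
  t1 = (c.(rec X. a.(c.X)\{c,d}\{b}\{a,b}))\{c,d}\{b}\{a,b} ⊢ deadlocked
Run σ = ⟨b⟩ on P: start {s0}
  [1] b ⇒ {s1}
  — P admits the full trace.
Run σ = ⟨b⟩ on Q: start {t0}
  [1] b ⇒ ∅ (Q stuck)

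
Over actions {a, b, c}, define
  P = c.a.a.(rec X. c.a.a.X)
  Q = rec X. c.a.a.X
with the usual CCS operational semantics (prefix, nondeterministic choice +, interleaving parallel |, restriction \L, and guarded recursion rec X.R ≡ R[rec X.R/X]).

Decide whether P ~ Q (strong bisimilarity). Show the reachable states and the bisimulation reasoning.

Reachable graph of P (4 states):
  m0 = c.a.a.(rec X. c.a.a.X) → --c--▸ m1
  m1 = a.a.(rec X. c.a.a.X) → --a--▸ m2
  m2 = a.(rec X. c.a.a.X) → --a--▸ m3
  m3 = rec X. c.a.a.X → --c--▸ m1
Reachable graph of Q (3 states):
  n0 = rec X. c.a.a.X → --c--▸ n1
  n1 = a.a.(rec X. c.a.a.X) → --a--▸ n2
  n2 = a.(rec X. c.a.a.X) → --a--▸ n0
Bisimilarity quotient blocks:
  B0 = {m0, m3, n0}
  B1 = {m1, n1}
  B2 = {m2, n2}
m0 ∈ B0, n0 ∈ B0 → same block

P ~ Q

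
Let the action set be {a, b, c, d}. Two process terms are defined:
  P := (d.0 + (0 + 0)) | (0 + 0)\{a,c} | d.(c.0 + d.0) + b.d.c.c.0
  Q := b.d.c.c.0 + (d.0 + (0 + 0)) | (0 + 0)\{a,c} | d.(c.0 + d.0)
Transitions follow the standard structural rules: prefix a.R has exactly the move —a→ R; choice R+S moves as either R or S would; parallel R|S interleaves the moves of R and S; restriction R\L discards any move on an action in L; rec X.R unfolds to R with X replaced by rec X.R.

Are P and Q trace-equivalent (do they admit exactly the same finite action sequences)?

P's transition system — 10 states:
  u0 = (d.0 + (0 + 0)) | (0 + 0)\{a,c} | d.(c.0 + d.0) + b.d.c.c.0 ⊢ —b→ u1, —d→ u2, —d→ u3
  u1 = d.c.c.0 ⊢ —d→ u4
  u2 = (d.0 + (0 + 0)) | (0 + 0)\{a,c} | (c.0 + d.0) ⊢ —c→ u5, —d→ u5, —d→ u6
  u3 = 0 | (0 + 0)\{a,c} | d.(c.0 + d.0) ⊢ —d→ u6
  u4 = c.c.0 ⊢ —c→ u7
  u5 = (d.0 + (0 + 0)) | (0 + 0)\{a,c} | 0 ⊢ —d→ u8
  u6 = 0 | (0 + 0)\{a,c} | (c.0 + d.0) ⊢ —c→ u8, —d→ u8
  u7 = c.0 ⊢ —c→ u9
  u8 = 0 | (0 + 0)\{a,c} | 0 ⊢ deadlocked
  u9 = 0 ⊢ deadlocked
Q's transition system — 10 states:
  v0 = b.d.c.c.0 + (d.0 + (0 + 0)) | (0 + 0)\{a,c} | d.(c.0 + d.0) ⊢ —b→ v1, —d→ v2, —d→ v3
  v1 = d.c.c.0 ⊢ —d→ v4
  v2 = (d.0 + (0 + 0)) | (0 + 0)\{a,c} | (c.0 + d.0) ⊢ —c→ v5, —d→ v5, —d→ v6
  v3 = 0 | (0 + 0)\{a,c} | d.(c.0 + d.0) ⊢ —d→ v6
  v4 = c.c.0 ⊢ —c→ v7
  v5 = (d.0 + (0 + 0)) | (0 + 0)\{a,c} | 0 ⊢ —d→ v8
  v6 = 0 | (0 + 0)\{a,c} | (c.0 + d.0) ⊢ —c→ v8, —d→ v8
  v7 = c.0 ⊢ —c→ v9
  v8 = 0 | (0 + 0)\{a,c} | 0 ⊢ deadlocked
  v9 = 0 ⊢ deadlocked
Partition-refinement fixed point:
  B0 = {u0, v0}
  B1 = {u2, v2}
  B2 = {u5, v5}
  B3 = {u8, u9, v8, v9}
  B4 = {u6, v6}
  B5 = {u3, v3}
  B6 = {u1, v1}
  B7 = {u4, v4}
  B8 = {u7, v7}
u0 ∈ B0, v0 ∈ B0 → same block
Bisimilar ⇒ trace-equivalent.

trace-equivalent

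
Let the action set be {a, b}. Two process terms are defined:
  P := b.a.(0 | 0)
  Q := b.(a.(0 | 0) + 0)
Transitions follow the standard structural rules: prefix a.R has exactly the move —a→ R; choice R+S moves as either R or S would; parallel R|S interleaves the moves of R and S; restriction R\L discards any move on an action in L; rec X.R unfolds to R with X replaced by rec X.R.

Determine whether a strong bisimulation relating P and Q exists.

P's transition system — 3 states:
  m0 = b.a.(0 | 0) has moves -b-> m1
  m1 = a.(0 | 0) has moves -a-> m2
  m2 = 0 | 0 has moves ∅
Q's transition system — 3 states:
  n0 = b.(a.(0 | 0) + 0) has moves -b-> n1
  n1 = a.(0 | 0) + 0 has moves -a-> n2
  n2 = 0 | 0 has moves ∅
Coarsest stable partition (strong bisimilarity classes):
  B0 = {m0, n0}
  B1 = {m1, n1}
  B2 = {m2, n2}
m0 ∈ B0, n0 ∈ B0 → same block

P ~ Q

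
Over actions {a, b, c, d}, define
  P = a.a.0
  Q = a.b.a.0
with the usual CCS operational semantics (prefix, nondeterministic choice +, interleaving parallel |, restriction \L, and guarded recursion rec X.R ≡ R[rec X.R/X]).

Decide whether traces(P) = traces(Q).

trace-distinct — witness ⟨aa⟩

LTS(P): 3 reachable states
  u0 = a.a.0 | -a-> u1
  u1 = a.0 | -a-> u2
  u2 = 0 | ∅
LTS(Q): 4 reachable states
  v0 = a.b.a.0 | -a-> v1
  v1 = b.a.0 | -b-> v2
  v2 = a.0 | -a-> v3
  v3 = 0 | ∅
Run σ = ⟨aa⟩ on P: start {u0}
  step 1 (a): {u1}
  step 2 (a): {u2}
  — P admits the full trace.
Run σ = ⟨aa⟩ on Q: start {v0}
  step 1 (a): {v1}
  step 2 (a): ∅ (Q stuck)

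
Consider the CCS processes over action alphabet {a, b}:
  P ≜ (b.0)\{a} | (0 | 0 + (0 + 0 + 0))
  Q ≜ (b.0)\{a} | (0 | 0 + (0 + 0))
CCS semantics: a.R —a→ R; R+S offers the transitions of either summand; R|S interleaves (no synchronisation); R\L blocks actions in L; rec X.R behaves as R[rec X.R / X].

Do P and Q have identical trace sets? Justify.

LTS(P): 2 reachable states
  m0 = (b.0)\{a} | (0 | 0 + (0 + 0 + 0)) → --b--▸ m1
  m1 = 0\{a} | (0 | 0 + (0 + 0 + 0)) → stopped
LTS(Q): 2 reachable states
  n0 = (b.0)\{a} | (0 | 0 + (0 + 0)) → --b--▸ n1
  n1 = 0\{a} | (0 | 0 + (0 + 0)) → stopped
Bisimilarity quotient blocks:
  B0 = {m0, n0}
  B1 = {m1, n1}
m0 ∈ B0, n0 ∈ B0 → same block
Bisimilar ⇒ trace-equivalent.

traces(P) = traces(Q)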